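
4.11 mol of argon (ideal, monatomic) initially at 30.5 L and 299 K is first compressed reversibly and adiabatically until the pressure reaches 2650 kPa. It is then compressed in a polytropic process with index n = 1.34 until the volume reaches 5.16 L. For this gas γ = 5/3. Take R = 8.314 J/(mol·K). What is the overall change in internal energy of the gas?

P₁ = nRT₁/V₁ = 4.11×8.314×299/30.5 = 335 kPa.
Step 1 — Adiabatic: T₂/T₁ = (P₂/P₁)^((γ−1)/γ) ⇒ T₂ = 299×(7.91)^0.400 = 684 K; V₂ = 8.82 L.
ΔU = nCvΔT = 4.11×12.5×(684−299) = 19700 J.
Q = 0 for an adiabatic process, so W = −ΔU = -19700 J.
State after step 1: P = 2650 kPa, V = 8.82 L, T = 684 K.
Step 2 — Polytropic n=1.34: T₂ = T₁(V₁/V₂)^(n−1) = 684×(1.71)^0.34 = 821 K; P₂ = P₁(V₁/V₂)^n = 5430 kPa.
W = (P₁V₁−P₂V₂)/(n−1) = (2650×8.82−5430×5.16)/0.34 = -13700 J.
ΔU = nCvΔT = 4.11×12.5×(821−684) = 7000 J.
Q = ΔU + W = -6730 J.
Net over both steps: W = -33500 J, Q = -6730 J, ΔU = 26700 J.

26700 J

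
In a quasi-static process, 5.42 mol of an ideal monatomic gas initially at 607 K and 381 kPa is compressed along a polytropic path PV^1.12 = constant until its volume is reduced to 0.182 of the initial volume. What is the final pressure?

V₁ = nRT₁/P₁ = 5.42×8.314×607/381 = 71.8 L.
Polytropic n=1.12: T₂ = T₁(V₁/V₂)^(n−1) = 607×(5.49)^0.12 = 745 K; P₂ = P₁(V₁/V₂)^n = 2570 kPa.

2570 kPa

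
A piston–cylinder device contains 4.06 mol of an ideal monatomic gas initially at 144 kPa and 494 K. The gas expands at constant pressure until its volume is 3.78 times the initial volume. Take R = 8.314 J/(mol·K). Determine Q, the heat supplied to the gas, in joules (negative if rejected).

V₁ = nRT₁/P₁ = 4.06×8.314×494/144 = 116 L.
Isobaric: P stays 144 kPa; V/T = const ⇒ T₂ = 1870 K, V₂ = 438 L.
W = PΔV = 144×(438−116) kPa·L = 46400 J.
ΔU = nCvΔT = 4.06×12.5×(1870−494) = 69500 J.
Q = ΔU + W = nCpΔT = 116000 J.

116000 J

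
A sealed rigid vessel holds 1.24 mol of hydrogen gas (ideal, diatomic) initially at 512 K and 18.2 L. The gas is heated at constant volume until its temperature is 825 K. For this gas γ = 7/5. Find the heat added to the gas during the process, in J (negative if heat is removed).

P₁ = nRT₁/V₁ = 1.24×8.314×512/18.2 = 290 kPa.
Isochoric: V stays 18.2 L; P/T = const ⇒ T₂ = 825 K, P₂ = 467 kPa.
W = 0 (no volume change).
ΔU = nCvΔT = 1.24×20.8×(825−512) = 8070 J.
Q = ΔU = 8070 J.

8070 J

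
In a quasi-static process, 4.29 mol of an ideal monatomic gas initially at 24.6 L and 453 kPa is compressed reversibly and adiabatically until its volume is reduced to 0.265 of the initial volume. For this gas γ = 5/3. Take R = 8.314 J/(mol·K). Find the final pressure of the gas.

4140 kPa

T₁ = P₁V₁/(nR) = 453×24.6/(4.29×8.314) = 312 K.
Adiabatic: TV^(γ−1) = const ⇒ T₂ = 312×(3.77)^0.667 = 757 K; PV^γ = const ⇒ P₂ = 4140 kPa.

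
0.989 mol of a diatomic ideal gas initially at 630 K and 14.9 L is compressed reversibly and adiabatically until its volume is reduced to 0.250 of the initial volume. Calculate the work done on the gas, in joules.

9600 J

P₁ = nRT₁/V₁ = 0.989×8.314×630/14.9 = 348 kPa.
Adiabatic: TV^(γ−1) = const ⇒ T₂ = 630×(4.00)^0.400 = 1100 K; PV^γ = const ⇒ P₂ = 2420 kPa.
ΔU = nCvΔT = 0.989×20.8×(1100−630) = 9600 J.
Q = 0 for an adiabatic process, so W = −ΔU = -9600 J.
Work done on the gas = −W_by = 9600 J.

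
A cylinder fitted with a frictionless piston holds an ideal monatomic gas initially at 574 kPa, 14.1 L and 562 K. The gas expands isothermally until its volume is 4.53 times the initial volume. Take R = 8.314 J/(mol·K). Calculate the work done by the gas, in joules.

12200 J

n = P₁V₁/(RT₁) = 574×14.1/(8.314×562) = 1.73 mol.
Isothermal: T stays 562 K; PV = const ⇒ V₂ = 63.9 L, P₂ = 127 kPa.
W = nRT ln(V₂/V₁) = 1.73×8.314×562×ln(4.53) = 12200 J.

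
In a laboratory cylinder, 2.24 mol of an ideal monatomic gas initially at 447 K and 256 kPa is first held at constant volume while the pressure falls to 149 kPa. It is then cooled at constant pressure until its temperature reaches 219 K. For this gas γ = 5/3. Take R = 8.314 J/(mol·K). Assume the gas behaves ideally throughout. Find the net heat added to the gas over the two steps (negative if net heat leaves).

-7140 J

V₁ = nRT₁/P₁ = 2.24×8.314×447/256 = 32.5 L.
Step 1 — Isochoric: V stays 32.5 L; P/T = const ⇒ T₂ = 260 K, P₂ = 149 kPa.
W = 0 (no volume change).
ΔU = nCvΔT = 2.24×12.5×(260−447) = -5220 J.
Q = ΔU = -5220 J.
State after step 1: P = 149 kPa, V = 32.5 L, T = 260 K.
Step 2 — Isobaric: P stays 149 kPa; V/T = const ⇒ T₂ = 219 K, V₂ = 27.4 L.
W = PΔV = 149×(27.4−32.5) kPa·L = -767 J.
ΔU = nCvΔT = 2.24×12.5×(219−260) = -1150 J.
Q = ΔU + W = nCpΔT = -1920 J.
Net over both steps: W = -767 J, Q = -7140 J, ΔU = -6370 J.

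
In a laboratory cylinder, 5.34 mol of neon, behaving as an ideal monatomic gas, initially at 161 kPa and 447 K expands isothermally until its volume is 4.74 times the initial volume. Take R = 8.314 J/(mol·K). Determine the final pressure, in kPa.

V₁ = nRT₁/P₁ = 5.34×8.314×447/161 = 123 L.
Isothermal: T stays 447 K; PV = const ⇒ V₂ = 584 L, P₂ = 34.0 kPa.

34.0 kPa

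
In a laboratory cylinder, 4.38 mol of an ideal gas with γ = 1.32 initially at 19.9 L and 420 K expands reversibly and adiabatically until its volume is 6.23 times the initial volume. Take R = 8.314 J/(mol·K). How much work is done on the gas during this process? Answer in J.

P₁ = nRT₁/V₁ = 4.38×8.314×420/19.9 = 769 kPa.
Adiabatic: TV^(γ−1) = const ⇒ T₂ = 420×(0.161)^0.320 = 234 K; PV^γ = const ⇒ P₂ = 68.7 kPa.
ΔU = nCvΔT = 4.38×26.0×(234−420) = -21200 J.
Q = 0 for an adiabatic process, so W = −ΔU = 21200 J.
Work done on the gas = −W_by = -21200 J.

-21200 J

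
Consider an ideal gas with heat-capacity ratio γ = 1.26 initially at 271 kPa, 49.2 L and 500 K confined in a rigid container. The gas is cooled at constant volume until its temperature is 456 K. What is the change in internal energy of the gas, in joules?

n = P₁V₁/(RT₁) = 271×49.2/(8.314×500) = 3.21 mol.
Isochoric: V stays 49.2 L; P/T = const ⇒ T₂ = 456 K, P₂ = 247 kPa.
For an ideal gas ΔU = nCvΔT with Cv = R/(γ−1) = 32.0 J/(mol·K).
ΔU = 3.21×32.0×(456−500) = -4510 J.

-4510 J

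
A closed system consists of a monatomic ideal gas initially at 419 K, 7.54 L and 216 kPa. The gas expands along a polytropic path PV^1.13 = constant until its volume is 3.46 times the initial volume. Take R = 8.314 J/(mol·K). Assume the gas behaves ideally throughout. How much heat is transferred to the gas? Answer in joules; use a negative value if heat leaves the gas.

1500 J

n = P₁V₁/(RT₁) = 216×7.54/(8.314×419) = 0.468 mol.
Polytropic n=1.13: T₂ = T₁(V₁/V₂)^(n−1) = 419×(0.289)^0.13 = 357 K; P₂ = P₁(V₁/V₂)^n = 53.1 kPa.
W = (P₁V₁−P₂V₂)/(n−1) = (216×7.54−53.1×26.1)/0.13 = 1870 J.
ΔU = nCvΔT = 0.468×12.5×(357−419) = -364 J.
Q = ΔU + W = 1500 J.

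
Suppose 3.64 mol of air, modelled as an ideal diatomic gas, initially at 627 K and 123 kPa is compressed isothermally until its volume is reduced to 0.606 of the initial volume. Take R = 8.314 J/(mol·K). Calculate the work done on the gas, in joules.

9500 J

V₁ = nRT₁/P₁ = 3.64×8.314×627/123 = 154 L.
Isothermal: T stays 627 K; PV = const ⇒ V₂ = 93.5 L, P₂ = 203 kPa.
W = nRT ln(V₂/V₁) = 3.64×8.314×627×ln(0.606) = -9500 J.
Work done on the gas = −W_by = 9500 J.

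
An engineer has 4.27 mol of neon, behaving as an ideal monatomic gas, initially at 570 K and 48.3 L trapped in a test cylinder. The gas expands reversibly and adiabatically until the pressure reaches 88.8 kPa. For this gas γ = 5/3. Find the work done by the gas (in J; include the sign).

14000 J

P₁ = nRT₁/V₁ = 4.27×8.314×570/48.3 = 419 kPa.
Adiabatic: T₂/T₁ = (P₂/P₁)^((γ−1)/γ) ⇒ T₂ = 570×(0.212)^0.400 = 306 K; V₂ = 123 L.
ΔU = nCvΔT = 4.27×12.5×(306−570) = -14000 J.
Q = 0 for an adiabatic process, so W = −ΔU = 14000 J.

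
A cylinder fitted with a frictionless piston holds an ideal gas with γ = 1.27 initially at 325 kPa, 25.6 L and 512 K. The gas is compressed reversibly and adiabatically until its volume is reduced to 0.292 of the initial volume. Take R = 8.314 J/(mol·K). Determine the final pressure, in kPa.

1550 kPa

Adiabatic: TV^(γ−1) = const ⇒ T₂ = 512×(3.42)^0.270 = 714 K; PV^γ = const ⇒ P₂ = 1550 kPa.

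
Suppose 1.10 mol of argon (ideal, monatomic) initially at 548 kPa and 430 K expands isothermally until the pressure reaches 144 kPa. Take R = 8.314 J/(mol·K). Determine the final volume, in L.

V₁ = nRT₁/P₁ = 1.10×8.314×430/548 = 7.18 L.
Isothermal: T stays 430 K; PV = const ⇒ V₂ = 27.3 L, P₂ = 144 kPa.

27.3 L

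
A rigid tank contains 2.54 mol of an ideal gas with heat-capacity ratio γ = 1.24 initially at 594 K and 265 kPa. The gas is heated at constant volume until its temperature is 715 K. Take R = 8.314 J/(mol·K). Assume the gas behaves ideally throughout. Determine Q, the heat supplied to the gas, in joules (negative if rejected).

V₁ = nRT₁/P₁ = 2.54×8.314×594/265 = 47.3 L.
Isochoric: V stays 47.3 L; P/T = const ⇒ T₂ = 715 K, P₂ = 319 kPa.
W = 0 (no volume change).
ΔU = nCvΔT = 2.54×34.6×(715−594) = 10600 J.
Q = ΔU = 10600 J.

10600 J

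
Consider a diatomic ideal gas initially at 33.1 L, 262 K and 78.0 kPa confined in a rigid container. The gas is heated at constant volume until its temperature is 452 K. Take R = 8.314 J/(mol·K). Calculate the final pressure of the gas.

Isochoric: V stays 33.1 L; P/T = const ⇒ T₂ = 452 K, P₂ = 135 kPa.

135 kPa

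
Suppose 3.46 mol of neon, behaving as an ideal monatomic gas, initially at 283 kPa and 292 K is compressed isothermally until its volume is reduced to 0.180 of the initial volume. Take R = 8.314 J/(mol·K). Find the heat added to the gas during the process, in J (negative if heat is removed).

V₁ = nRT₁/P₁ = 3.46×8.314×292/283 = 29.7 L.
Isothermal: T stays 292 K; PV = const ⇒ V₂ = 5.34 L, P₂ = 1570 kPa.
ΔU = 0 (ideal gas, T constant).
W = nRT ln(V₂/V₁) = 3.46×8.314×292×ln(0.180) = -14400 J.
Q = ΔU + W = -14400 J.

-14400 J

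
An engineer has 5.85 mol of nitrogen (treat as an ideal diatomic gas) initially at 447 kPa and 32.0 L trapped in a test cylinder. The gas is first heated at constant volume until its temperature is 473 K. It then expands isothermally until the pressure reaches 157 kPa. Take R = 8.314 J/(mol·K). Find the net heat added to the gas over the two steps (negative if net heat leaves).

56800 J

T₁ = P₁V₁/(nR) = 447×32.0/(5.85×8.314) = 294 K.
Step 1 — Isochoric: V stays 32.0 L; P/T = const ⇒ T₂ = 473 K, P₂ = 719 kPa.
W = 0 (no volume change).
ΔU = nCvΔT = 5.85×20.8×(473−294) = 21800 J.
Q = ΔU = 21800 J.
State after step 1: P = 719 kPa, V = 32.0 L, T = 473 K.
Step 2 — Isothermal: T stays 473 K; PV = const ⇒ V₂ = 147 L, P₂ = 157 kPa.
ΔU = 0 (ideal gas, T constant).
W = nRT ln(V₂/V₁) = 5.85×8.314×473×ln(4.58) = 35000 J.
Q = ΔU + W = 35000 J.
Net over both steps: W = 35000 J, Q = 56800 J, ΔU = 21800 J.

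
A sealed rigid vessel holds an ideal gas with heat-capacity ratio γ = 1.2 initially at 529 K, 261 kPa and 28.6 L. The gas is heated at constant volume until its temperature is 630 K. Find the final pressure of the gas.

311 kPa

Isochoric: V stays 28.6 L; P/T = const ⇒ T₂ = 630 K, P₂ = 311 kPa.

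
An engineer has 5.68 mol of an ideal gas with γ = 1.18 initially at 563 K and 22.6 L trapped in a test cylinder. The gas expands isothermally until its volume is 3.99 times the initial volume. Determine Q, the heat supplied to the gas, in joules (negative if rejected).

36800 J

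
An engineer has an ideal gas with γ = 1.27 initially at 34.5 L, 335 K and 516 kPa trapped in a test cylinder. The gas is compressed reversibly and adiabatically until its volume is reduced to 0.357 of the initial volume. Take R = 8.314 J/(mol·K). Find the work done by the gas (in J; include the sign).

-21100 J

n = P₁V₁/(RT₁) = 516×34.5/(8.314×335) = 6.39 mol.
Adiabatic: TV^(γ−1) = const ⇒ T₂ = 335×(2.80)^0.270 = 442 K; PV^γ = const ⇒ P₂ = 1910 kPa.
ΔU = nCvΔT = 6.39×30.8×(442−335) = 21100 J.
Q = 0 for an adiabatic process, so W = −ΔU = -21100 J.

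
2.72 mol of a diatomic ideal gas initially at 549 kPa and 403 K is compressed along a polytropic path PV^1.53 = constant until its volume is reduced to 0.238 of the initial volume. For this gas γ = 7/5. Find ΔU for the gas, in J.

26000 J

V₁ = nRT₁/P₁ = 2.72×8.314×403/549 = 16.6 L.
Polytropic n=1.53: T₂ = T₁(V₁/V₂)^(n−1) = 403×(4.20)^0.53 = 862 K; P₂ = P₁(V₁/V₂)^n = 4940 kPa.
For an ideal gas ΔU = nCvΔT with Cv = (5/2)R = 20.8 J/(mol·K).
ΔU = 2.72×20.8×(862−403) = 26000 J.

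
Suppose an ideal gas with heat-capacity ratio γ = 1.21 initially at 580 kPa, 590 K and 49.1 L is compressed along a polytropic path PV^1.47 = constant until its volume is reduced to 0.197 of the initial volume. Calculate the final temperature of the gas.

Polytropic n=1.47: T₂ = T₁(V₁/V₂)^(n−1) = 590×(5.08)^0.47 = 1270 K; P₂ = P₁(V₁/V₂)^n = 6320 kPa.

1270 K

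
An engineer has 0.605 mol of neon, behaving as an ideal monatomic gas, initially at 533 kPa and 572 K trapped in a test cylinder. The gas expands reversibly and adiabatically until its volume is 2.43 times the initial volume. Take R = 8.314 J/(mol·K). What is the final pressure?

121 kPa

V₁ = nRT₁/P₁ = 0.605×8.314×572/533 = 5.40 L.
Adiabatic: TV^(γ−1) = const ⇒ T₂ = 572×(0.412)^0.667 = 316 K; PV^γ = const ⇒ P₂ = 121 kPa.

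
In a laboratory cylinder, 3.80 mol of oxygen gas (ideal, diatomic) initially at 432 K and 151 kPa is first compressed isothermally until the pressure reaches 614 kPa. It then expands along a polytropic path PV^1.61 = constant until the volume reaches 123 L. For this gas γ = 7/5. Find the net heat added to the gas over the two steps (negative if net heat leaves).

V₁ = nRT₁/P₁ = 3.80×8.314×432/151 = 90.4 L.
Step 1 — Isothermal: T stays 432 K; PV = const ⇒ V₂ = 22.2 L, P₂ = 614 kPa.
ΔU = 0 (ideal gas, T constant).
W = nRT ln(V₂/V₁) = 3.80×8.314×432×ln(0.246) = -19100 J.
Q = ΔU + W = -19100 J.
State after step 1: P = 614 kPa, V = 22.2 L, T = 432 K.
Step 2 — Polytropic n=1.61: T₂ = T₁(V₁/V₂)^(n−1) = 432×(0.181)^0.61 = 152 K; P₂ = P₁(V₁/V₂)^n = 39.1 kPa.
W = (P₁V₁−P₂V₂)/(n−1) = (614×22.2−39.1×123)/0.61 = 14500 J.
ΔU = nCvΔT = 3.80×20.8×(152−432) = -22100 J.
Q = ΔU + W = -7610 J.
Net over both steps: W = -4650 J, Q = -26800 J, ΔU = -22100 J.

-26800 J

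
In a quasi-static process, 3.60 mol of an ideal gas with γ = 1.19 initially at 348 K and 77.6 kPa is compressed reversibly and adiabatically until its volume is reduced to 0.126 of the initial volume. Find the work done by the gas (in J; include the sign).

-26400 J

V₁ = nRT₁/P₁ = 3.60×8.314×348/77.6 = 134 L.
Adiabatic: TV^(γ−1) = const ⇒ T₂ = 348×(7.94)^0.190 = 516 K; PV^γ = const ⇒ P₂ = 913 kPa.
ΔU = nCvΔT = 3.60×43.8×(516−348) = 26400 J.
Q = 0 for an adiabatic process, so W = −ΔU = -26400 J.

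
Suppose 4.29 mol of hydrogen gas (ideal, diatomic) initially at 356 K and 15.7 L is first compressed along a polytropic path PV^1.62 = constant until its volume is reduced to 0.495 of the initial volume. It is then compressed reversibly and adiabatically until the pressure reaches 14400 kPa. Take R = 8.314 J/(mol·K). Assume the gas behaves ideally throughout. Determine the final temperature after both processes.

P₁ = nRT₁/V₁ = 4.29×8.314×356/15.7 = 809 kPa.
Step 1 — Polytropic n=1.62: T₂ = T₁(V₁/V₂)^(n−1) = 356×(2.02)^0.62 = 551 K; P₂ = P₁(V₁/V₂)^n = 2530 kPa.
W = (P₁V₁−P₂V₂)/(n−1) = (809×15.7−2530×7.77)/0.62 = -11200 J.
ΔU = nCvΔT = 4.29×20.8×(551−356) = 17300 J.
Q = ΔU + W = 6160 J.
State after step 1: P = 2530 kPa, V = 7.77 L, T = 551 K.
Step 2 — Adiabatic: T₂/T₁ = (P₂/P₁)^((γ−1)/γ) ⇒ T₂ = 551×(5.70)^0.286 = 905 K; V₂ = 2.24 L.
ΔU = nCvΔT = 4.29×20.8×(905−551) = 31600 J.
Q = 0 for an adiabatic process, so W = −ΔU = -31600 J.
Net over both steps: W = -42800 J, Q = 6160 J, ΔU = 49000 J.

905 K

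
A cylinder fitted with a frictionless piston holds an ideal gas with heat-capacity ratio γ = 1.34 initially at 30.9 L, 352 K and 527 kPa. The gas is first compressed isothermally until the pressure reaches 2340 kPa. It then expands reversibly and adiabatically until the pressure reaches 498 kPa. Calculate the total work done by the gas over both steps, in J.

-8720 J

n = P₁V₁/(RT₁) = 527×30.9/(8.314×352) = 5.56 mol.
Step 1 — Isothermal: T stays 352 K; PV = const ⇒ V₂ = 6.96 L, P₂ = 2340 kPa.
ΔU = 0 (ideal gas, T constant).
W = nRT ln(V₂/V₁) = 5.56×8.314×352×ln(0.225) = -24300 J.
Q = ΔU + W = -24300 J.
State after step 1: P = 2340 kPa, V = 6.96 L, T = 352 K.
Step 2 — Adiabatic: T₂/T₁ = (P₂/P₁)^((γ−1)/γ) ⇒ T₂ = 352×(0.213)^0.254 = 238 K; V₂ = 22.1 L.
ΔU = nCvΔT = 5.56×24.5×(238−352) = -15600 J.
Q = 0 for an adiabatic process, so W = −ΔU = 15600 J.
Net over both steps: W = -8720 J, Q = -24300 J, ΔU = -15600 J.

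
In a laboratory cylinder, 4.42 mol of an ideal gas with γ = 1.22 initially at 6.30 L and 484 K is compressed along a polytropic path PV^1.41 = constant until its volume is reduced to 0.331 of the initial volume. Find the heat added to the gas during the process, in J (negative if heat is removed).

P₁ = nRT₁/V₁ = 4.42×8.314×484/6.30 = 2820 kPa.
Polytropic n=1.41: T₂ = T₁(V₁/V₂)^(n−1) = 484×(3.02)^0.41 = 762 K; P₂ = P₁(V₁/V₂)^n = 13400 kPa.
W = (P₁V₁−P₂V₂)/(n−1) = (2820×6.30−13400×2.09)/0.41 = -24900 J.
ΔU = nCvΔT = 4.42×37.8×(762−484) = 46400 J.
Q = ΔU + W = 21500 J.

21500 J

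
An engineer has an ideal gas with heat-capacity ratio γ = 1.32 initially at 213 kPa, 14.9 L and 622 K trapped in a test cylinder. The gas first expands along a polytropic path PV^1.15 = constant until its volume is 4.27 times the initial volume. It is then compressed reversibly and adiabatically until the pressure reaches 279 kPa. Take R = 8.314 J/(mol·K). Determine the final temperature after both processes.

n = P₁V₁/(RT₁) = 213×14.9/(8.314×622) = 0.614 mol.
Step 1 — Polytropic n=1.15: T₂ = T₁(V₁/V₂)^(n−1) = 622×(0.234)^0.15 = 500 K; P₂ = P₁(V₁/V₂)^n = 40.1 kPa.
W = (P₁V₁−P₂V₂)/(n−1) = (213×14.9−40.1×63.6)/0.15 = 4140 J.
ΔU = nCvΔT = 0.614×26.0×(500−622) = -1940 J.
Q = ΔU + W = 2200 J.
State after step 1: P = 40.1 kPa, V = 63.6 L, T = 500 K.
Step 2 — Adiabatic: T₂/T₁ = (P₂/P₁)^((γ−1)/γ) ⇒ T₂ = 500×(6.95)^0.242 = 801 K; V₂ = 14.6 L.
ΔU = nCvΔT = 0.614×26.0×(801−500) = 4790 J.
Q = 0 for an adiabatic process, so W = −ΔU = -4790 J.
Net over both steps: W = -648 J, Q = 2200 J, ΔU = 2850 J.

801 K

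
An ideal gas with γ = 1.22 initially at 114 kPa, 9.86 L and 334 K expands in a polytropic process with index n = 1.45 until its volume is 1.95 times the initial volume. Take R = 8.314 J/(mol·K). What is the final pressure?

43.3 kPa

Polytropic n=1.45: T₂ = T₁(V₁/V₂)^(n−1) = 334×(0.513)^0.45 = 247 K; P₂ = P₁(V₁/V₂)^n = 43.3 kPa.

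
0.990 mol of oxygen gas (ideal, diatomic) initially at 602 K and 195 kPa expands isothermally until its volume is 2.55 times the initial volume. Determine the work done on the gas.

-4640 J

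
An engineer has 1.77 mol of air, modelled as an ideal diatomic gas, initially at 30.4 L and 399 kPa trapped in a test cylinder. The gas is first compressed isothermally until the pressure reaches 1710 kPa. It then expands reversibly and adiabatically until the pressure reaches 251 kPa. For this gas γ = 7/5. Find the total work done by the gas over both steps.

T₁ = P₁V₁/(nR) = 399×30.4/(1.77×8.314) = 824 K.
Step 1 — Isothermal: T stays 824 K; PV = const ⇒ V₂ = 7.09 L, P₂ = 1710 kPa.
ΔU = 0 (ideal gas, T constant).
W = nRT ln(V₂/V₁) = 1.77×8.314×824×ln(0.233) = -17700 J.
Q = ΔU + W = -17700 J.
State after step 1: P = 1710 kPa, V = 7.09 L, T = 824 K.
Step 2 — Adiabatic: T₂/T₁ = (P₂/P₁)^((γ−1)/γ) ⇒ T₂ = 824×(0.147)^0.286 = 476 K; V₂ = 27.9 L.
ΔU = nCvΔT = 1.77×20.8×(476−824) = -12800 J.
Q = 0 for an adiabatic process, so W = −ΔU = 12800 J.
Net over both steps: W = -4850 J, Q = -17700 J, ΔU = -12800 J.

-4850 J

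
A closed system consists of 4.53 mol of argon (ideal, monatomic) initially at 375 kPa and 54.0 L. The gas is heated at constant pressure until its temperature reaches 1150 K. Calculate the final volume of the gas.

T₁ = P₁V₁/(nR) = 375×54.0/(4.53×8.314) = 538 K.
Isobaric: P stays 375 kPa; V/T = const ⇒ T₂ = 1150 K, V₂ = 115 L.

115 L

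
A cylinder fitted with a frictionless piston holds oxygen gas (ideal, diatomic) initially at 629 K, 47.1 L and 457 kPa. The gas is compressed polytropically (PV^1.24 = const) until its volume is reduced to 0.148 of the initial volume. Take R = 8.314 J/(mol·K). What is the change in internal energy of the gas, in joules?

31300 J

n = P₁V₁/(RT₁) = 457×47.1/(8.314×629) = 4.12 mol.
Polytropic n=1.24: T₂ = T₁(V₁/V₂)^(n−1) = 629×(6.76)^0.24 = 995 K; P₂ = P₁(V₁/V₂)^n = 4880 kPa.
For an ideal gas ΔU = nCvΔT with Cv = (5/2)R = 20.8 J/(mol·K).
ΔU = 4.12×20.8×(995−629) = 31300 J.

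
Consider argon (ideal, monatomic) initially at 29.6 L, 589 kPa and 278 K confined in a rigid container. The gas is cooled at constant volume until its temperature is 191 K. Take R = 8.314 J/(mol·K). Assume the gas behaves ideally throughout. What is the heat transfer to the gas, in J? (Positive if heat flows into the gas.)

n = P₁V₁/(RT₁) = 589×29.6/(8.314×278) = 7.54 mol.
Isochoric: V stays 29.6 L; P/T = const ⇒ T₂ = 191 K, P₂ = 405 kPa.
W = 0 (no volume change).
ΔU = nCvΔT = 7.54×12.5×(191−278) = -8180 J.
Q = ΔU = -8180 J.

-8180 J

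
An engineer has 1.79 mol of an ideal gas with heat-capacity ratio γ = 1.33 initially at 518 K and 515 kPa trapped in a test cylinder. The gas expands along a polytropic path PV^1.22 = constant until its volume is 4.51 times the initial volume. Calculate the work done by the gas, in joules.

9880 J

V₁ = nRT₁/P₁ = 1.79×8.314×518/515 = 15.0 L.
Polytropic n=1.22: T₂ = T₁(V₁/V₂)^(n−1) = 518×(0.222)^0.22 = 372 K; P₂ = P₁(V₁/V₂)^n = 82.0 kPa.
W = (P₁V₁−P₂V₂)/(n−1) = (515×15.0−82.0×67.5)/0.22 = 9880 J.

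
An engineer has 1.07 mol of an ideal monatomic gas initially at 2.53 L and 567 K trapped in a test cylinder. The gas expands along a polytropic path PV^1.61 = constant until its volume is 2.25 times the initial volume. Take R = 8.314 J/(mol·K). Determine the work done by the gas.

P₁ = nRT₁/V₁ = 1.07×8.314×567/2.53 = 1990 kPa.
Polytropic n=1.61: T₂ = T₁(V₁/V₂)^(n−1) = 567×(0.444)^0.61 = 346 K; P₂ = P₁(V₁/V₂)^n = 540 kPa.
W = (P₁V₁−P₂V₂)/(n−1) = (1990×2.53−540×5.69)/0.61 = 3230 J.

3230 J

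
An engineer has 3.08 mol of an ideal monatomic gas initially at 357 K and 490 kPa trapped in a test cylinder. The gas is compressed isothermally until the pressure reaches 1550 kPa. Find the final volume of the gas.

V₁ = nRT₁/P₁ = 3.08×8.314×357/490 = 18.7 L.
Isothermal: T stays 357 K; PV = const ⇒ V₂ = 5.90 L, P₂ = 1550 kPa.

5.90 L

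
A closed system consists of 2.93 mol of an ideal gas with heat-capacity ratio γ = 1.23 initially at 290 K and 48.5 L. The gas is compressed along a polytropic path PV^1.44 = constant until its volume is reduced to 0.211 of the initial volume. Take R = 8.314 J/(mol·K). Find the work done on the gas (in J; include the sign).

P₁ = nRT₁/V₁ = 2.93×8.314×290/48.5 = 146 kPa.
Polytropic n=1.44: T₂ = T₁(V₁/V₂)^(n−1) = 290×(4.74)^0.44 = 575 K; P₂ = P₁(V₁/V₂)^n = 1370 kPa.
W = (P₁V₁−P₂V₂)/(n−1) = (146×48.5−1370×10.2)/0.44 = -15800 J.
Work done on the gas = −W_by = 15800 J.

15800 J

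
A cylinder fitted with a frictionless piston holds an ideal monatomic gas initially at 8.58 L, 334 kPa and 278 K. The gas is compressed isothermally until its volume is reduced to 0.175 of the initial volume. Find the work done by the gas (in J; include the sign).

n = P₁V₁/(RT₁) = 334×8.58/(8.314×278) = 1.24 mol.
Isothermal: T stays 278 K; PV = const ⇒ V₂ = 1.50 L, P₂ = 1910 kPa.
W = nRT ln(V₂/V₁) = 1.24×8.314×278×ln(0.175) = -4990 J.

-4990 J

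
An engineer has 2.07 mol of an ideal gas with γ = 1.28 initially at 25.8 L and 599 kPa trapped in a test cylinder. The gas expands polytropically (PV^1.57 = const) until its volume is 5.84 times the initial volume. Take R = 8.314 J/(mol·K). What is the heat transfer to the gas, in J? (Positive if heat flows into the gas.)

T₁ = P₁V₁/(nR) = 599×25.8/(2.07×8.314) = 898 K.
Polytropic n=1.57: T₂ = T₁(V₁/V₂)^(n−1) = 898×(0.171)^0.57 = 328 K; P₂ = P₁(V₁/V₂)^n = 37.5 kPa.
W = (P₁V₁−P₂V₂)/(n−1) = (599×25.8−37.5×151)/0.57 = 17200 J.
ΔU = nCvΔT = 2.07×29.7×(328−898) = -35000 J.
Q = ΔU + W = -17800 J.

-17800 J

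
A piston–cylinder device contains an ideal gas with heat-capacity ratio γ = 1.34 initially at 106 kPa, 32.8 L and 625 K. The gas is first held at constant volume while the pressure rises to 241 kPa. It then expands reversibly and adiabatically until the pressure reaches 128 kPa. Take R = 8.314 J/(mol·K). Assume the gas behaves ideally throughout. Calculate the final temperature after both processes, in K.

1210 K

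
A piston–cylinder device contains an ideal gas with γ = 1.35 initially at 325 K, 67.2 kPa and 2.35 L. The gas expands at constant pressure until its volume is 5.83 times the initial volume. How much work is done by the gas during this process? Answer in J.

763 J

n = P₁V₁/(RT₁) = 67.2×2.35/(8.314×325) = 0.0584 mol.
Isobaric: P stays 67.2 kPa; V/T = const ⇒ T₂ = 1890 K, V₂ = 13.7 L.
W = PΔV = 67.2×(13.7−2.35) kPa·L = 763 J.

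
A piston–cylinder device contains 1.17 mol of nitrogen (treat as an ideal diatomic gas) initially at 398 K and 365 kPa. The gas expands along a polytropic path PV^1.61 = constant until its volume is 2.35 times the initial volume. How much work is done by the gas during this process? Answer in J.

V₁ = nRT₁/P₁ = 1.17×8.314×398/365 = 10.6 L.
Polytropic n=1.61: T₂ = T₁(V₁/V₂)^(n−1) = 398×(0.426)^0.61 = 236 K; P₂ = P₁(V₁/V₂)^n = 92.2 kPa.
W = (P₁V₁−P₂V₂)/(n−1) = (365×10.6−92.2×24.9)/0.61 = 2580 J.

2580 J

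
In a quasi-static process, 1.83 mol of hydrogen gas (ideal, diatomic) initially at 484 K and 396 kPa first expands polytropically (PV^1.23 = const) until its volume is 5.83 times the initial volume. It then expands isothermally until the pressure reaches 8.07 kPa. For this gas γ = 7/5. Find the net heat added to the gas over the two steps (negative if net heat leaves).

13000 J

V₁ = nRT₁/P₁ = 1.83×8.314×484/396 = 18.6 L.
Step 1 — Polytropic n=1.23: T₂ = T₁(V₁/V₂)^(n−1) = 484×(0.172)^0.23 = 323 K; P₂ = P₁(V₁/V₂)^n = 45.3 kPa.
W = (P₁V₁−P₂V₂)/(n−1) = (396×18.6−45.3×108)/0.23 = 10700 J.
ΔU = nCvΔT = 1.83×20.8×(323−484) = -6140 J.
Q = ΔU + W = 4540 J.
State after step 1: P = 45.3 kPa, V = 108 L, T = 323 K.
Step 2 — Isothermal: T stays 323 K; PV = const ⇒ V₂ = 608 L, P₂ = 8.07 kPa.
ΔU = 0 (ideal gas, T constant).
W = nRT ln(V₂/V₁) = 1.83×8.314×323×ln(5.61) = 8470 J.
Q = ΔU + W = 8470 J.
Net over both steps: W = 19100 J, Q = 13000 J, ΔU = -6140 J.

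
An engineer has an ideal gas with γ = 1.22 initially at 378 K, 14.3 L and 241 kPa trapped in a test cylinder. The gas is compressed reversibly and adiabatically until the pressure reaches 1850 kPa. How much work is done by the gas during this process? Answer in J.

-6960 J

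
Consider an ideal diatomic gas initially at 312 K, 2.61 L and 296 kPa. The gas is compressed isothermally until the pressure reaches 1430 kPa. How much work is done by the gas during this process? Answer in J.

-1220 J

n = P₁V₁/(RT₁) = 296×2.61/(8.314×312) = 0.298 mol.
Isothermal: T stays 312 K; PV = const ⇒ V₂ = 0.540 L, P₂ = 1430 kPa.
W = nRT ln(V₂/V₁) = 0.298×8.314×312×ln(0.207) = -1220 J.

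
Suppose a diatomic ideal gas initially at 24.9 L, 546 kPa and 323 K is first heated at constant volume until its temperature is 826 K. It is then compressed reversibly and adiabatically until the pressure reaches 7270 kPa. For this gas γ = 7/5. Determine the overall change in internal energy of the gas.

n = P₁V₁/(RT₁) = 546×24.9/(8.314×323) = 5.06 mol.
Step 1 — Isochoric: V stays 24.9 L; P/T = const ⇒ T₂ = 826 K, P₂ = 1400 kPa.
W = 0 (no volume change).
ΔU = nCvΔT = 5.06×20.8×(826−323) = 52900 J.
Q = ΔU = 52900 J.
State after step 1: P = 1400 kPa, V = 24.9 L, T = 826 K.
Step 2 — Adiabatic: T₂/T₁ = (P₂/P₁)^((γ−1)/γ) ⇒ T₂ = 826×(5.21)^0.286 = 1320 K; V₂ = 7.66 L.
ΔU = nCvΔT = 5.06×20.8×(1320−826) = 52300 J.
Q = 0 for an adiabatic process, so W = −ΔU = -52300 J.
Net over both steps: W = -52300 J, Q = 52900 J, ΔU = 105000 J.

105000 J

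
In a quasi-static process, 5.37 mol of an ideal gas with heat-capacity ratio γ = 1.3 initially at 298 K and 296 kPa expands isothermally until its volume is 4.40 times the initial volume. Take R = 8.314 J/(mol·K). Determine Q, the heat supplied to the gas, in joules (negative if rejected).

19700 J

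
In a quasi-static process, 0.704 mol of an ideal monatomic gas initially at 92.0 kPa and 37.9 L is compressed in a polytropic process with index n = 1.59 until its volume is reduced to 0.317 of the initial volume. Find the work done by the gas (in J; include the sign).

-5730 J

T₁ = P₁V₁/(nR) = 92.0×37.9/(0.704×8.314) = 596 K.
Polytropic n=1.59: T₂ = T₁(V₁/V₂)^(n−1) = 596×(3.15)^0.59 = 1170 K; P₂ = P₁(V₁/V₂)^n = 572 kPa.
W = (P₁V₁−P₂V₂)/(n−1) = (92.0×37.9−572×12.0)/0.59 = -5730 J.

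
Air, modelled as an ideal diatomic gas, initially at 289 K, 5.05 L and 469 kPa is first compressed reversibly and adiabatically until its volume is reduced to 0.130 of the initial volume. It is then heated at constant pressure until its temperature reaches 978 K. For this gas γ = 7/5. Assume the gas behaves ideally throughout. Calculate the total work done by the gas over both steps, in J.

-4810 J

n = P₁V₁/(RT₁) = 469×5.05/(8.314×289) = 0.986 mol.
Step 1 — Adiabatic: TV^(γ−1) = const ⇒ T₂ = 289×(7.69)^0.400 = 654 K; PV^γ = const ⇒ P₂ = 8160 kPa.
ΔU = nCvΔT = 0.986×20.8×(654−289) = 7470 J.
Q = 0 for an adiabatic process, so W = −ΔU = -7470 J.
State after step 1: P = 8160 kPa, V = 0.656 L, T = 654 K.
Step 2 — Isobaric: P stays 8160 kPa; V/T = const ⇒ T₂ = 978 K, V₂ = 0.982 L.
W = PΔV = 8160×(0.982−0.656) kPa·L = 2660 J.
ΔU = nCvΔT = 0.986×20.8×(978−654) = 6650 J.
Q = ΔU + W = nCpΔT = 9300 J.
Net over both steps: W = -4810 J, Q = 9300 J, ΔU = 14100 J.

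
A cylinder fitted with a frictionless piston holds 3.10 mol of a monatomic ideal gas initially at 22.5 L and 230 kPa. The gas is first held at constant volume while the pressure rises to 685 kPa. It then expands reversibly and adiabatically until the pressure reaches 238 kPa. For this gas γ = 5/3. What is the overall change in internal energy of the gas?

7380 J

T₁ = P₁V₁/(nR) = 230×22.5/(3.10×8.314) = 201 K.
Step 1 — Isochoric: V stays 22.5 L; P/T = const ⇒ T₂ = 598 K, P₂ = 685 kPa.
W = 0 (no volume change).
ΔU = nCvΔT = 3.10×12.5×(598−201) = 15400 J.
Q = ΔU = 15400 J.
State after step 1: P = 685 kPa, V = 22.5 L, T = 598 K.
Step 2 — Adiabatic: T₂/T₁ = (P₂/P₁)^((γ−1)/γ) ⇒ T₂ = 598×(0.347)^0.400 = 392 K; V₂ = 42.4 L.
ΔU = nCvΔT = 3.10×12.5×(392−598) = -7970 J.
Q = 0 for an adiabatic process, so W = −ΔU = 7970 J.
Net over both steps: W = 7970 J, Q = 15400 J, ΔU = 7380 J.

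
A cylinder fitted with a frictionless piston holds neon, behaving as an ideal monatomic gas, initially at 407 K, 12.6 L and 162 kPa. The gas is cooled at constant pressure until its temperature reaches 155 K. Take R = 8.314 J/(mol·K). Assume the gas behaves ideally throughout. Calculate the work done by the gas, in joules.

-1260 J

n = P₁V₁/(RT₁) = 162×12.6/(8.314×407) = 0.603 mol.
Isobaric: P stays 162 kPa; V/T = const ⇒ T₂ = 155 K, V₂ = 4.80 L.
W = PΔV = 162×(4.80−12.6) kPa·L = -1260 J.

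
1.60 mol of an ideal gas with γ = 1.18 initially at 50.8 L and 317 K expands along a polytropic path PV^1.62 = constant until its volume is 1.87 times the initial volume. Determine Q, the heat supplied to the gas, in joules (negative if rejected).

-5350 J

P₁ = nRT₁/V₁ = 1.60×8.314×317/50.8 = 83.0 kPa.
Polytropic n=1.62: T₂ = T₁(V₁/V₂)^(n−1) = 317×(0.535)^0.62 = 215 K; P₂ = P₁(V₁/V₂)^n = 30.1 kPa.
W = (P₁V₁−P₂V₂)/(n−1) = (83.0×50.8−30.1×95.0)/0.62 = 2190 J.
ΔU = nCvΔT = 1.60×46.2×(215−317) = -7540 J.
Q = ΔU + W = -5350 J.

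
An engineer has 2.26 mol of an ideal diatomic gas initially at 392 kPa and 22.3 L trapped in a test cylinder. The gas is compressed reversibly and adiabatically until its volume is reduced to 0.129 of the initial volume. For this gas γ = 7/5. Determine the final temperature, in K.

1060 K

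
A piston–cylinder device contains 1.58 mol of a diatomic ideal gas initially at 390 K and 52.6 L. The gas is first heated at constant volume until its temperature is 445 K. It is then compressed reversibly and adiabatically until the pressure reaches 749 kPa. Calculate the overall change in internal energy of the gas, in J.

P₁ = nRT₁/V₁ = 1.58×8.314×390/52.6 = 97.4 kPa.
Step 1 — Isochoric: V stays 52.6 L; P/T = const ⇒ T₂ = 445 K, P₂ = 111 kPa.
W = 0 (no volume change).
ΔU = nCvΔT = 1.58×20.8×(445−390) = 1810 J.
Q = ΔU = 1810 J.
State after step 1: P = 111 kPa, V = 52.6 L, T = 445 K.
Step 2 — Adiabatic: T₂/T₁ = (P₂/P₁)^((γ−1)/γ) ⇒ T₂ = 445×(6.74)^0.286 = 768 K; V₂ = 13.5 L.
ΔU = nCvΔT = 1.58×20.8×(768−445) = 10600 J.
Q = 0 for an adiabatic process, so W = −ΔU = -10600 J.
Net over both steps: W = -10600 J, Q = 1810 J, ΔU = 12400 J.

12400 J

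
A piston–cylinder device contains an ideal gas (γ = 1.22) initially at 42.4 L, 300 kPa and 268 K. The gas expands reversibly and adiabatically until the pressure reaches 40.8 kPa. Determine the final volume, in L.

Adiabatic: T₂/T₁ = (P₂/P₁)^((γ−1)/γ) ⇒ T₂ = 268×(0.136)^0.180 = 187 K; V₂ = 218 L.

218 L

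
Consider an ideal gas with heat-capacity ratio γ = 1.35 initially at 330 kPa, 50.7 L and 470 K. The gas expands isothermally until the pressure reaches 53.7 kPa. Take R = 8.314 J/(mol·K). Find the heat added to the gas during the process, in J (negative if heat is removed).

n = P₁V₁/(RT₁) = 330×50.7/(8.314×470) = 4.28 mol.
Isothermal: T stays 470 K; PV = const ⇒ V₂ = 312 L, P₂ = 53.7 kPa.
ΔU = 0 (ideal gas, T constant).
W = nRT ln(V₂/V₁) = 4.28×8.314×470×ln(6.15) = 30400 J.
Q = ΔU + W = 30400 J.

30400 J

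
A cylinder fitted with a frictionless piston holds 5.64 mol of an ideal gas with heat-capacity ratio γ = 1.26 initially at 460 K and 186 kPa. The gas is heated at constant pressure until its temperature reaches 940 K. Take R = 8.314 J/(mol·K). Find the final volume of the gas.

V₁ = nRT₁/P₁ = 5.64×8.314×460/186 = 116 L.
Isobaric: P stays 186 kPa; V/T = const ⇒ T₂ = 940 K, V₂ = 237 L.

237 L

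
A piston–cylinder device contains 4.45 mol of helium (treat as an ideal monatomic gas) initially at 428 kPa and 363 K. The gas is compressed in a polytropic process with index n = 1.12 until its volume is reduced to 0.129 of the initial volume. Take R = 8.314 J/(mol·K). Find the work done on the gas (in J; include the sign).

V₁ = nRT₁/P₁ = 4.45×8.314×363/428 = 31.4 L.
Polytropic n=1.12: T₂ = T₁(V₁/V₂)^(n−1) = 363×(7.75)^0.12 = 464 K; P₂ = P₁(V₁/V₂)^n = 4240 kPa.
W = (P₁V₁−P₂V₂)/(n−1) = (428×31.4−4240×4.05)/0.12 = -31200 J.
Work done on the gas = −W_by = 31200 J.

31200 J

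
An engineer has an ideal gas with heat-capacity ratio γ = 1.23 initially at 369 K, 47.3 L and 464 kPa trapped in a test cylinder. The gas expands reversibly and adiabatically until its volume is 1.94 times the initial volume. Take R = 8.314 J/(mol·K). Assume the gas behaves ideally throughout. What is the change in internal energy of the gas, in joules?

n = P₁V₁/(RT₁) = 464×47.3/(8.314×369) = 7.15 mol.
Adiabatic: TV^(γ−1) = const ⇒ T₂ = 369×(0.515)^0.230 = 317 K; PV^γ = const ⇒ P₂ = 205 kPa.
For an ideal gas ΔU = nCvΔT with Cv = R/(γ−1) = 36.1 J/(mol·K).
ΔU = 7.15×36.1×(317−369) = -13500 J.

-13500 J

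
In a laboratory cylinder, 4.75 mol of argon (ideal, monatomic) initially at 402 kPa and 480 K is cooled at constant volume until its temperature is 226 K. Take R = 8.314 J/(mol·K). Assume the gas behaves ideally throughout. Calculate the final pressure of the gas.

189 kPa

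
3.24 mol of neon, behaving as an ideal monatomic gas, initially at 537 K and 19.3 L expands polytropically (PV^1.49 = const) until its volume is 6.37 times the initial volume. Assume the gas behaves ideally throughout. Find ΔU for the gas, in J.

-12900 J

P₁ = nRT₁/V₁ = 3.24×8.314×537/19.3 = 750 kPa.
Polytropic n=1.49: T₂ = T₁(V₁/V₂)^(n−1) = 537×(0.157)^0.49 = 217 K; P₂ = P₁(V₁/V₂)^n = 47.5 kPa.
For an ideal gas ΔU = nCvΔT with Cv = (3/2)R = 12.5 J/(mol·K).
ΔU = 3.24×12.5×(217−537) = -12900 J.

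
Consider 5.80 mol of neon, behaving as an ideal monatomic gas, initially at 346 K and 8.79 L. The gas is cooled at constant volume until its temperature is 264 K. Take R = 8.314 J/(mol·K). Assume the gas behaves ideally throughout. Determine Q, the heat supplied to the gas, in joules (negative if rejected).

-5930 J

P₁ = nRT₁/V₁ = 5.80×8.314×346/8.79 = 1900 kPa.
Isochoric: V stays 8.79 L; P/T = const ⇒ T₂ = 264 K, P₂ = 1450 kPa.
W = 0 (no volume change).
ΔU = nCvΔT = 5.80×12.5×(264−346) = -5930 J.
Q = ΔU = -5930 J.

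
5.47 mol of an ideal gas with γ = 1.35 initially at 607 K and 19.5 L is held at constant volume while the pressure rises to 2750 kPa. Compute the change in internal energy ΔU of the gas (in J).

74300 J

P₁ = nRT₁/V₁ = 5.47×8.314×607/19.5 = 1420 kPa.
Isochoric: V stays 19.5 L; P/T = const ⇒ T₂ = 1180 K, P₂ = 2750 kPa.
For an ideal gas ΔU = nCvΔT with Cv = R/(γ−1) = 23.8 J/(mol·K).
ΔU = 5.47×23.8×(1180−607) = 74300 J.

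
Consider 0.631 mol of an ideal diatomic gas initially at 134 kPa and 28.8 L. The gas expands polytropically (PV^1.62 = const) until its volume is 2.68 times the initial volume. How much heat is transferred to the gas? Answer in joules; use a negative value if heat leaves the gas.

T₁ = P₁V₁/(nR) = 134×28.8/(0.631×8.314) = 736 K.
Polytropic n=1.62: T₂ = T₁(V₁/V₂)^(n−1) = 736×(0.373)^0.62 = 399 K; P₂ = P₁(V₁/V₂)^n = 27.1 kPa.
W = (P₁V₁−P₂V₂)/(n−1) = (134×28.8−27.1×77.2)/0.62 = 2850 J.
ΔU = nCvΔT = 0.631×20.8×(399−736) = -4410 J.
Q = ΔU + W = -1570 J.

-1570 J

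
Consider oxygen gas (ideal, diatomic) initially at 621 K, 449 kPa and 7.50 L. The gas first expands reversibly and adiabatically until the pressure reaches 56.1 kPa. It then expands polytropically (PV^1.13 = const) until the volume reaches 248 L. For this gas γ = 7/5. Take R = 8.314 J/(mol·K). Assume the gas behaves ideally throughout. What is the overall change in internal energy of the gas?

n = P₁V₁/(RT₁) = 449×7.50/(8.314×621) = 0.652 mol.
Step 1 — Adiabatic: T₂/T₁ = (P₂/P₁)^((γ−1)/γ) ⇒ T₂ = 621×(0.125)^0.286 = 343 K; V₂ = 33.1 L.
ΔU = nCvΔT = 0.652×20.8×(343−621) = -3770 J.
Q = 0 for an adiabatic process, so W = −ΔU = 3770 J.
State after step 1: P = 56.1 kPa, V = 33.1 L, T = 343 K.
Step 2 — Polytropic n=1.13: T₂ = T₁(V₁/V₂)^(n−1) = 343×(0.134)^0.13 = 264 K; P₂ = P₁(V₁/V₂)^n = 5.77 kPa.
W = (P₁V₁−P₂V₂)/(n−1) = (56.1×33.1−5.77×248)/0.13 = 3290 J.
ΔU = nCvΔT = 0.652×20.8×(264−343) = -1070 J.
Q = ΔU + W = 2220 J.
Net over both steps: W = 7060 J, Q = 2220 J, ΔU = -4840 J.

-4840 J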